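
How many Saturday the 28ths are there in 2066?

1

Check the 28th of each month of 2066: Jan 28: Thu, Feb 28: Sun, Mar 28: Sun, Apr 28: Wed, May 28: Fri, Jun 28: Mon, Jul 28: Wed, Aug 28: Sat, Sep 28: Tue, Oct 28: Thu, Nov 28: Sun, Dec 28: Tue.
Saturday occurs in August — 1 month.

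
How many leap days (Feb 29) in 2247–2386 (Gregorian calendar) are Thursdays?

4

Leap years in 2247–2386: 34 of them.
Feb 29 weekday advances by 5 (mod 7) from one leap year to the next four years later (or differs when a century non-leap intervenes).
Leap-day weekdays: 2248:Tue 2252:Sun 2256:Fri 2260:Wed 2264:Mon 2268:Sat 2272:Thu✓ 2276:Tue 2280:Sun 2284:Fri 2288:Wed 2292:Mon 2296:Sat …(8 more)… 2336:Sat 2340:Thu✓ 2344:Tue 2348:Sun 2352:Fri 2356:Wed 2360:Mon 2364:Sat 2368:Thu✓ 2372:Tue 2376:Sun 2380:Fri 2384:Wed
Thursday: 2272, 2312, 2340, 2368 → 4.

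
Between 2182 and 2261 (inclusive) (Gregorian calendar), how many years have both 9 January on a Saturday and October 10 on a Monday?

3

Check each year's weekday for 9 January and October 10:
  2182: Wed/Thu  2183: Thu/Fri  2184: Fri/Sun  2185: Sun/Mon  2186: Mon/Tue  2187: Tue/Wed  2188: Wed/Fri  2189: Fri/Sat  2190: Sat/Sun  2191: Sun/Mon  2192: Mon/Wed  2193: Wed/Thu  2194: Thu/Fri  2195: Fri/Sat  …(52 more)…  2248: Sun/Tue  2249: Tue/Wed  2250: Wed/Thu  2251: Thu/Fri  2252: Fri/Sun  2253: Sun/Mon  2254: Mon/Tue  2255: Tue/Wed  2256: Wed/Fri  2257: Fri/Sat  2258: Sat/Sun  2259: Sun/Mon  2260: Mon/Wed  2261: Wed/Thu
Both conditions hold in: 2196, 2208, 2236 — 3.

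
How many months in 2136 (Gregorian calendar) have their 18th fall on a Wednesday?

Check the 18th of each month of 2136: Jan 18: Wed, Feb 18: Sat, Mar 18: Sun, Apr 18: Wed, May 18: Fri, Jun 18: Mon, Jul 18: Wed, Aug 18: Sat, Sep 18: Tue, Oct 18: Thu, Nov 18: Sun, Dec 18: Tue.
Wednesday occurs in January, April, July — 3 months.

3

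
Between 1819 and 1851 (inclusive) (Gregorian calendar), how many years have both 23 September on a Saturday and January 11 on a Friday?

0

Check each year's weekday for 23 September and January 11:
  1819: Thu/Mon  1820: Sat/Tue  1821: Sun/Thu  1822: Mon/Fri  1823: Tue/Sat  1824: Thu/Sun  1825: Fri/Tue  1826: Sat/Wed  1827: Sun/Thu  1828: Tue/Fri  1829: Wed/Sun  1830: Thu/Mon  1831: Fri/Tue  1832: Sun/Wed  …(5 more)…  1838: Sun/Thu  1839: Mon/Fri  1840: Wed/Sat  1841: Thu/Mon  1842: Fri/Tue  1843: Sat/Wed  1844: Mon/Thu  1845: Tue/Sat  1846: Wed/Sun  1847: Thu/Mon  1848: Sat/Tue  1849: Sun/Thu  1850: Mon/Fri  1851: Tue/Sat
Both conditions hold in: no year — 0.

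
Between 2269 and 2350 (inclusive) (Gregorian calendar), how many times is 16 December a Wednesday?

11

Track 16 December's weekday year by year (advancing +1, or +2 across a Feb 29):
  2269: Thu  2270: Fri (+1)  2271: Sat (+1)  2272: Mon (+2)  2273: Tue (+1)
  2274: Wed (+1) ✓  2275: Thu (+1)  2276: Sat (+2)  2277: Sun (+1)  2278: Mon (+1)
  2279: Tue (+1)  2280: Thu (+2)  2281: Fri (+1)  2282: Sat (+1)  … (54 more years) …
  2337: Thu (+1)  2338: Fri (+1)  2339: Sat (+1)  2340: Mon (+2)  2341: Tue (+1)
  2342: Wed (+1) ✓  2343: Thu (+1)  2344: Sat (+2)  2345: Sun (+1)  2346: Mon (+1)
  2347: Tue (+1)  2348: Thu (+2)  2349: Fri (+1)  2350: Sat (+1)
Wednesday years: 2274, 2285, 2291, 2296, 2303, 2308, 2314, 2325, 2331, 2336, 2342 — 11 in total.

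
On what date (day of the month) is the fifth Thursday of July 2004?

29

July 1, 2004 is a Thursday, so the first Thursday is the 1st.
The fifth Thursday is 1 + 28 = 29.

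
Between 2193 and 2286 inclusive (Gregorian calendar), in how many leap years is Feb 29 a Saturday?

Leap years in 2193–2286: 22 of them.
Feb 29 weekday advances by 5 (mod 7) from one leap year to the next four years later (or differs when a century non-leap intervenes).
Leap-day weekdays: 2196:Mon 2204:Wed 2208:Mon 2212:Sat✓ 2216:Thu 2220:Tue 2224:Sun 2228:Fri 2232:Wed 2236:Mon 2240:Sat✓ 2244:Thu 2248:Tue 2252:Sun 2256:Fri 2260:Wed 2264:Mon 2268:Sat✓ 2272:Thu 2276:Tue 2280:Sun 2284:Fri
Saturday: 2212, 2240, 2268 → 3.

3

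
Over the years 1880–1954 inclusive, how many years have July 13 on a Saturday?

10

Track July 13's weekday year by year (advancing +1, or +2 across a Feb 29):
  1880: Tue  1881: Wed (+1)  1882: Thu (+1)  1883: Fri (+1)  1884: Sun (+2)
  1885: Mon (+1)  1886: Tue (+1)  1887: Wed (+1)  1888: Fri (+2)  1889: Sat (+1) ✓
  1890: Sun (+1)  1891: Mon (+1)  1892: Wed (+2)  1893: Thu (+1)  … (47 more years) …
  1941: Sun (+1)  1942: Mon (+1)  1943: Tue (+1)  1944: Thu (+2)  1945: Fri (+1)
  1946: Sat (+1) ✓  1947: Sun (+1)  1948: Tue (+2)  1949: Wed (+1)  1950: Thu (+1)
  1951: Fri (+1)  1952: Sun (+2)  1953: Mon (+1)  1954: Tue (+1)
Saturday years: 1889, 1895, 1901, 1907, 1912, 1918, 1929, 1935, 1940, 1946 — 10 in total.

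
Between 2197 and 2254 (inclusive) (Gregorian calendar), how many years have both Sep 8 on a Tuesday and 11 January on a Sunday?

Check each year's weekday for Sep 8 and 11 January:
  2197: Fri/Wed  2198: Sat/Thu  2199: Sun/Fri  2200: Mon/Sat  2201: Tue/Sun ✓  2202: Wed/Mon  2203: Thu/Tue  2204: Sat/Wed  2205: Sun/Fri  2206: Mon/Sat  2207: Tue/Sun ✓  2208: Thu/Mon  2209: Fri/Wed  2210: Sat/Thu  …(30 more)…  2241: Wed/Mon  2242: Thu/Tue  2243: Fri/Wed  2244: Sun/Thu  2245: Mon/Sat  2246: Tue/Sun ✓  2247: Wed/Mon  2248: Fri/Tue  2249: Sat/Thu  2250: Sun/Fri  2251: Mon/Sat  2252: Wed/Sun  2253: Thu/Tue  2254: Fri/Wed
Both conditions hold in: 2201, 2207, 2218, 2229, 2235, 2246 — 6.

6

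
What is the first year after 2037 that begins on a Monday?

Jan 1 advances by 2 weekdays after a leap year and by 1 after a common year.
2037: Jan 1 is Thursday.
2038: Friday
2039: Saturday
2040: Sunday (leap)
2041: Tuesday
2042: Wednesday
2043: Thursday
2044: Friday (leap)
2045: Sunday
2046: Monday
2046 begins on a Monday

2046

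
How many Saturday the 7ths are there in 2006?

2

Check the 7th of each month of 2006: Jan 7: Sat, Feb 7: Tue, Mar 7: Tue, Apr 7: Fri, May 7: Sun, Jun 7: Wed, Jul 7: Fri, Aug 7: Mon, Sep 7: Thu, Oct 7: Sat, Nov 7: Tue, Dec 7: Thu.
Saturday occurs in January, October — 2 months.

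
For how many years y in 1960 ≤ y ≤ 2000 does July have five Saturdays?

19

July has 31 days; it has five Saturdays when Saturday falls among the first (month-length − 28) days — i.e. when July 1 is one of Saturday/Friday/Thursday.
July 1 by year: 1960:Fri✓ 1961:Sat✓ 1962:Sun 1963:Mon 1964:Wed 1965:Thu✓ 1966:Fri✓ 1967:Sat✓ 1968:Mon 1969:Tue 1970:Wed 1971:Thu✓ 1972:Sat✓ 1973:Sun 1974:Mon …(11 more)… 1986:Tue 1987:Wed 1988:Fri✓ 1989:Sat✓ 1990:Sun 1991:Mon 1992:Wed 1993:Thu✓ 1994:Fri✓ 1995:Sat✓ 1996:Mon 1997:Tue 1998:Wed 1999:Thu✓ 2000:Sat✓
Years with five Saturdays: 1960, 1961, 1965, 1966, 1967, 1971, 1972, 1976, 1977, 1978, 1982, 1983, 1988, 1989, 1993, 1994, 1995, 1999, 2000 → 19.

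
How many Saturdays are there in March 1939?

March 1939 has 31 days and begins on Wednesday.
The first Saturday is March 4.
Saturdays fall on 4, 11, 18, 25 — that's 4.

4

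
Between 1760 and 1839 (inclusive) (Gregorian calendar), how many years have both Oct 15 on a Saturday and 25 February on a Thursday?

4

Check each year's weekday for Oct 15 and 25 February:
  1760: Wed/Mon  1761: Thu/Wed  1762: Fri/Thu  1763: Sat/Fri  1764: Mon/Sat  1765: Tue/Mon  1766: Wed/Tue  1767: Thu/Wed  1768: Sat/Thu ✓  1769: Sun/Sat  1770: Mon/Sun  1771: Tue/Mon  1772: Thu/Tue  1773: Fri/Thu  …(52 more)…  1826: Sun/Sat  1827: Mon/Sun  1828: Wed/Mon  1829: Thu/Wed  1830: Fri/Thu  1831: Sat/Fri  1832: Mon/Sat  1833: Tue/Mon  1834: Wed/Tue  1835: Thu/Wed  1836: Sat/Thu ✓  1837: Sun/Sat  1838: Mon/Sun  1839: Tue/Mon
Both conditions hold in: 1768, 1796, 1808, 1836 — 4.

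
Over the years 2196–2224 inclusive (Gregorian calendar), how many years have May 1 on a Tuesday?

4

Track May 1's weekday year by year (advancing +1, or +2 across a Feb 29):
  2196: Sun  2197: Mon (+1)  2198: Tue (+1) ✓  2199: Wed (+1)  2200: Thu (+1)
  2201: Fri (+1)  2202: Sat (+1)  2203: Sun (+1)  2204: Tue (+2) ✓  2205: Wed (+1)
  2206: Thu (+1)  2207: Fri (+1)  2208: Sun (+2)  2209: Mon (+1)  2210: Tue (+1) ✓
  2211: Wed (+1)  2212: Fri (+2)  2213: Sat (+1)  2214: Sun (+1)  2215: Mon (+1)
  2216: Wed (+2)  2217: Thu (+1)  2218: Fri (+1)  2219: Sat (+1)  2220: Mon (+2)
  2221: Tue (+1) ✓  2222: Wed (+1)  2223: Thu (+1)  2224: Sat (+2)
Tuesday years: 2198, 2204, 2210, 2221 — 4 in total.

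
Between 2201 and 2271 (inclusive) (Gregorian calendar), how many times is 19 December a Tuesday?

Track 19 December's weekday year by year (advancing +1, or +2 across a Feb 29):
  2201: Sat  2202: Sun (+1)  2203: Mon (+1)  2204: Wed (+2)  2205: Thu (+1)
  2206: Fri (+1)  2207: Sat (+1)  2208: Mon (+2)  2209: Tue (+1) ✓  2210: Wed (+1)
  2211: Thu (+1)  2212: Sat (+2)  2213: Sun (+1)  2214: Mon (+1)  … (43 more years) …
  2258: Sun (+1)  2259: Mon (+1)  2260: Wed (+2)  2261: Thu (+1)  2262: Fri (+1)
  2263: Sat (+1)  2264: Mon (+2)  2265: Tue (+1) ✓  2266: Wed (+1)  2267: Thu (+1)
  2268: Sat (+2)  2269: Sun (+1)  2270: Mon (+1)  2271: Tue (+1) ✓
Tuesday years: 2209, 2215, 2220, 2226, 2237, 2243, 2248, 2254, 2265, 2271 — 10 in total.

10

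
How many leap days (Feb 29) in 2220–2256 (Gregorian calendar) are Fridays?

2

Leap years in 2220–2256: 10 of them.
Feb 29 weekday advances by 5 (mod 7) from one leap year to the next four years later (or differs when a century non-leap intervenes).
Leap-day weekdays: 2220:Tue 2224:Sun 2228:Fri✓ 2232:Wed 2236:Mon 2240:Sat 2244:Thu 2248:Tue 2252:Sun 2256:Fri✓
Friday: 2228, 2256 → 2.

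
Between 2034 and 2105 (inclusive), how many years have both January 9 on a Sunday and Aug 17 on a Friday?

Check each year's weekday for January 9 and Aug 17:
  2034: Mon/Thu  2035: Tue/Fri  2036: Wed/Sun  2037: Fri/Mon  2038: Sat/Tue  2039: Sun/Wed  2040: Mon/Fri  2041: Wed/Sat  2042: Thu/Sun  2043: Fri/Mon  2044: Sat/Wed  2045: Mon/Thu  2046: Tue/Fri  2047: Wed/Sat  …(44 more)…  2092: Wed/Sun  2093: Fri/Mon  2094: Sat/Tue  2095: Sun/Wed  2096: Mon/Fri  2097: Wed/Sat  2098: Thu/Sun  2099: Fri/Mon  2100: Sat/Tue  2101: Sun/Wed  2102: Mon/Thu  2103: Tue/Fri  2104: Wed/Sun  2105: Fri/Mon
Both conditions hold in: no year — 0.

0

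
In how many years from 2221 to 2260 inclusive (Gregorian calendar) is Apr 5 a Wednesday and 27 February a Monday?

4

Check each year's weekday for Apr 5 and 27 February:
  2221: Thu/Tue  2222: Fri/Wed  2223: Sat/Thu  2224: Mon/Fri  2225: Tue/Sun  2226: Wed/Mon ✓  2227: Thu/Tue  2228: Sat/Wed  2229: Sun/Fri  2230: Mon/Sat  2231: Tue/Sun  2232: Thu/Mon  2233: Fri/Wed  2234: Sat/Thu  …(12 more)…  2247: Mon/Sat  2248: Wed/Sun  2249: Thu/Tue  2250: Fri/Wed  2251: Sat/Thu  2252: Mon/Fri  2253: Tue/Sun  2254: Wed/Mon ✓  2255: Thu/Tue  2256: Sat/Wed  2257: Sun/Fri  2258: Mon/Sat  2259: Tue/Sun  2260: Thu/Mon
Both conditions hold in: 2226, 2237, 2243, 2254 — 4.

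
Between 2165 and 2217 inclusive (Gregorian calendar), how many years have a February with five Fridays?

1

February has 28 days (29 in leap years); it has five Fridays when Friday falls among the first (month-length − 28) days — i.e. when February 1 is Friday in a leap year (never in a common year).
February 1 by year: 2165:Fri 2166:Sat 2167:Sun 2168:Mon 2169:Wed 2170:Thu 2171:Fri 2172:Sat 2173:Mon 2174:Tue 2175:Wed 2176:Thu 2177:Sat 2178:Sun 2179:Mon …(23 more)… 2203:Tue 2204:Wed 2205:Fri 2206:Sat 2207:Sun 2208:Mon 2209:Wed 2210:Thu 2211:Fri 2212:Sat 2213:Mon 2214:Tue 2215:Wed 2216:Thu 2217:Sat
Years with five Fridays: 2188 → 1.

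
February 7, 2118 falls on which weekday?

Monday

January 1, 2118 is a Saturday.
February 7 is day 38 of the year, i.e. 37 days after Jan 1.
37 mod 7 = 2, so advance 2 weekdays from Saturday: Monday.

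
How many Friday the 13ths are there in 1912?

Check the 13th of each month of 1912: Jan 13: Sat, Feb 13: Tue, Mar 13: Wed, Apr 13: Sat, May 13: Mon, Jun 13: Thu, Jul 13: Sat, Aug 13: Tue, Sep 13: Fri, Oct 13: Sun, Nov 13: Wed, Dec 13: Fri.
Friday occurs in September, December — 2 months.

2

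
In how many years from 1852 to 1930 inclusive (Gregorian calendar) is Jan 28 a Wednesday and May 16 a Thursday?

Check each year's weekday for Jan 28 and May 16:
  1852: Wed/Sun  1853: Fri/Mon  1854: Sat/Tue  1855: Sun/Wed  1856: Mon/Fri  1857: Wed/Sat  1858: Thu/Sun  1859: Fri/Mon  1860: Sat/Wed  1861: Mon/Thu  1862: Tue/Fri  1863: Wed/Sat  1864: Thu/Mon  1865: Sat/Tue  …(51 more)…  1917: Sun/Wed  1918: Mon/Thu  1919: Tue/Fri  1920: Wed/Sun  1921: Fri/Mon  1922: Sat/Tue  1923: Sun/Wed  1924: Mon/Fri  1925: Wed/Sat  1926: Thu/Sun  1927: Fri/Mon  1928: Sat/Wed  1929: Mon/Thu  1930: Tue/Fri
Both conditions hold in: no year — 0.

0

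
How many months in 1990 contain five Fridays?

A month of length L has five Fridays iff its first Friday is on day ≤ L−28 (so day 1–3 in a 31-day month, 1–2 in a 30-day month, day 1 in a leap February).
Checking each month of 1990: Jan starts Mon (31d); Feb starts Thu (28d); Mar starts Thu (31d) ✓; Apr starts Sun (30d); May starts Tue (31d); Jun starts Fri (30d) ✓; Jul starts Sun (31d); Aug starts Wed (31d) ✓; Sep starts Sat (30d); Oct starts Mon (31d); Nov starts Thu (30d) ✓; Dec starts Sat (31d).
Five-Friday months: March, June, August, November → 4.

4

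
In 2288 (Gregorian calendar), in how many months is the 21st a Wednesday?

Check the 21st of each month of 2288: Jan 21: Sat, Feb 21: Tue, Mar 21: Wed, Apr 21: Sat, May 21: Mon, Jun 21: Thu, Jul 21: Sat, Aug 21: Tue, Sep 21: Fri, Oct 21: Sun, Nov 21: Wed, Dec 21: Fri.
Wednesday occurs in March, November — 2 months.

2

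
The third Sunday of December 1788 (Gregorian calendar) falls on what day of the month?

December 1, 1788 is a Monday, so the first Sunday is the 7th.
The third Sunday is 7 + 14 = 21.

21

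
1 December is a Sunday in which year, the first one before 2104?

From one year to the next, a fixed date's weekday advances by 1, or by 2 when a Feb 29 lies between the two dates.
2104: December 1 is Monday.
2103: Saturday (−2)
2102: Friday (−1)
2101: Thursday (−1)
2100: Wednesday (−1)
2099: Tuesday (−1)
2098: Monday (−1)
2097: Sunday (−1)
1 December falls on a Sunday in 2097.

2097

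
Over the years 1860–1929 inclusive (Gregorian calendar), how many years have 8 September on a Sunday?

11

Track 8 September's weekday year by year (advancing +1, or +2 across a Feb 29):
  1860: Sat  1861: Sun (+1) ✓  1862: Mon (+1)  1863: Tue (+1)  1864: Thu (+2)
  1865: Fri (+1)  1866: Sat (+1)  1867: Sun (+1) ✓  1868: Tue (+2)  1869: Wed (+1)
  1870: Thu (+1)  1871: Fri (+1)  1872: Sun (+2) ✓  1873: Mon (+1)  … (42 more years) …
  1916: Fri (+2)  1917: Sat (+1)  1918: Sun (+1) ✓  1919: Mon (+1)  1920: Wed (+2)
  1921: Thu (+1)  1922: Fri (+1)  1923: Sat (+1)  1924: Mon (+2)  1925: Tue (+1)
  1926: Wed (+1)  1927: Thu (+1)  1928: Sat (+2)  1929: Sun (+1) ✓
Sunday years: 1861, 1867, 1872, 1878, 1889, 1895, 1901, 1907, 1912, 1918, 1929 — 11 in total.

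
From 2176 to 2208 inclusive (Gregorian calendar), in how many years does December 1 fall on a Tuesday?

5

Track December 1's weekday year by year (advancing +1, or +2 across a Feb 29):
  2176: Sun  2177: Mon (+1)  2178: Tue (+1) ✓  2179: Wed (+1)  2180: Fri (+2)
  2181: Sat (+1)  2182: Sun (+1)  2183: Mon (+1)  2184: Wed (+2)  2185: Thu (+1)
  2186: Fri (+1)  2187: Sat (+1)  2188: Mon (+2)  2189: Tue (+1) ✓  … (5 more years) …
  2195: Tue (+1) ✓  2196: Thu (+2)  2197: Fri (+1)  2198: Sat (+1)  2199: Sun (+1)
  2200: Mon (+1)  2201: Tue (+1) ✓  2202: Wed (+1)  2203: Thu (+1)  2204: Sat (+2)
  2205: Sun (+1)  2206: Mon (+1)  2207: Tue (+1) ✓  2208: Thu (+2)
Tuesday years: 2178, 2189, 2195, 2201, 2207 — 5 in total.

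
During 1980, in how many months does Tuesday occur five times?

A month of length L has five Tuesdays iff its first Tuesday is on day ≤ L−28 (so day 1–3 in a 31-day month, 1–2 in a 30-day month, day 1 in a leap February).
Checking each month of 1980: Jan starts Tue (31d) ✓; Feb starts Fri (29d); Mar starts Sat (31d); Apr starts Tue (30d) ✓; May starts Thu (31d); Jun starts Sun (30d); Jul starts Tue (31d) ✓; Aug starts Fri (31d); Sep starts Mon (30d) ✓; Oct starts Wed (31d); Nov starts Sat (30d); Dec starts Mon (31d) ✓.
Five-Tuesday months: January, April, July, September, December → 5.

5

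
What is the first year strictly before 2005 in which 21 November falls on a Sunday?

From one year to the next, a fixed date's weekday advances by 1, or by 2 when a Feb 29 lies between the two dates.
2005: November 21 is Monday.
2004: Sunday (−1)
21 November falls on a Sunday in 2004.

2004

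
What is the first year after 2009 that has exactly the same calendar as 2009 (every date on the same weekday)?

Two years share a calendar iff Jan 1 falls on the same weekday and both are leap or both are common. 2009: Jan 1 is Thursday, common year.
2010: Jan 1 Friday, common
2011: Jan 1 Saturday, common
2012: Jan 1 Sunday, leap
2013: Jan 1 Tuesday, common
2014: Jan 1 Wednesday, common
2015: Jan 1 Thursday, common
2015 matches on both conditions.

2015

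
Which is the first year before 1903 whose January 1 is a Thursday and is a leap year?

Jan 1 advances by 2 weekdays after a leap year and by 1 after a common year.
1903: Jan 1 is Thursday.
1902: Wednesday
1901: Tuesday
1900: Monday
1899: Sunday
1898: Saturday
1897: Friday
1896: Wednesday (leap)
1895: Tuesday
1894: Monday
1893: Sunday
1892: Friday (leap)
1891: Thursday
1890: Wednesday
1889: Tuesday
1888: Sunday (leap)
1887: Saturday
1886: Friday
1885: Thursday
1884: Tuesday (leap)
1883: Monday
1882: Sunday
1881: Saturday
1880: Thursday (leap)
1880 begins on a Thursday and is a leap year.

1880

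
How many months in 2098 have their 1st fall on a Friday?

1

Check the 1st of each month of 2098: Jan 1: Wed, Feb 1: Sat, Mar 1: Sat, Apr 1: Tue, May 1: Thu, Jun 1: Sun, Jul 1: Tue, Aug 1: Fri, Sep 1: Mon, Oct 1: Wed, Nov 1: Sat, Dec 1: Mon.
Friday occurs in August — 1 month.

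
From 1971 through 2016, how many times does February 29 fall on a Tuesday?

Leap years in 1971–2016: 12 of them.
Feb 29 weekday advances by 5 (mod 7) from one leap year to the next four years later (or differs when a century non-leap intervenes).
Leap-day weekdays: 1972:Tue✓ 1976:Sun 1980:Fri 1984:Wed 1988:Mon 1992:Sat 1996:Thu 2000:Tue✓ 2004:Sun 2008:Fri 2012:Wed 2016:Mon
Tuesday: 1972, 2000 → 2.

2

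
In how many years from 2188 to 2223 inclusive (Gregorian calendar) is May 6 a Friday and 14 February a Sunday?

2

Check each year's weekday for May 6 and 14 February:
  2188: Tue/Thu  2189: Wed/Sat  2190: Thu/Sun  2191: Fri/Mon  2192: Sun/Tue  2193: Mon/Thu  2194: Tue/Fri  2195: Wed/Sat  2196: Fri/Sun ✓  2197: Sat/Tue  2198: Sun/Wed  2199: Mon/Thu  2200: Tue/Fri  2201: Wed/Sat  …(8 more)…  2210: Sun/Wed  2211: Mon/Thu  2212: Wed/Fri  2213: Thu/Sun  2214: Fri/Mon  2215: Sat/Tue  2216: Mon/Wed  2217: Tue/Fri  2218: Wed/Sat  2219: Thu/Sun  2220: Sat/Mon  2221: Sun/Wed  2222: Mon/Thu  2223: Tue/Fri
Both conditions hold in: 2196, 2208 — 2.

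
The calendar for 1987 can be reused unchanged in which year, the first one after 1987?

1998

Two years share a calendar iff Jan 1 falls on the same weekday and both are leap or both are common. 1987: Jan 1 is Thursday, common year.
1988: Jan 1 Friday, leap
1989: Jan 1 Sunday, common
1990: Jan 1 Monday, common
1991: Jan 1 Tuesday, common
1992: Jan 1 Wednesday, leap
1993: Jan 1 Friday, common
1994: Jan 1 Saturday, common
1995: Jan 1 Sunday, common
1996: Jan 1 Monday, leap
1997: Jan 1 Wednesday, common
1998: Jan 1 Thursday, common
1998 matches on both conditions.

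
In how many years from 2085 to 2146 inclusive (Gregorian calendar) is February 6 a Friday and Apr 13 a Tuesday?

2

Check each year's weekday for February 6 and Apr 13:
  2085: Tue/Fri  2086: Wed/Sat  2087: Thu/Sun  2088: Fri/Tue ✓  2089: Sun/Wed  2090: Mon/Thu  2091: Tue/Fri  2092: Wed/Sun  2093: Fri/Mon  2094: Sat/Tue  2095: Sun/Wed  2096: Mon/Fri  2097: Wed/Sat  2098: Thu/Sun  …(34 more)…  2133: Fri/Mon  2134: Sat/Tue  2135: Sun/Wed  2136: Mon/Fri  2137: Wed/Sat  2138: Thu/Sun  2139: Fri/Mon  2140: Sat/Wed  2141: Mon/Thu  2142: Tue/Fri  2143: Wed/Sat  2144: Thu/Mon  2145: Sat/Tue  2146: Sun/Wed
Both conditions hold in: 2088, 2128 — 2.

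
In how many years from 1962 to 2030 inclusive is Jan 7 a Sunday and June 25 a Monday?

8

Check each year's weekday for Jan 7 and June 25:
  1962: Sun/Mon ✓  1963: Mon/Tue  1964: Tue/Thu  1965: Thu/Fri  1966: Fri/Sat  1967: Sat/Sun  1968: Sun/Tue  1969: Tue/Wed  1970: Wed/Thu  1971: Thu/Fri  1972: Fri/Sun  1973: Sun/Mon ✓  1974: Mon/Tue  1975: Tue/Wed  …(41 more)…  2017: Sat/Sun  2018: Sun/Mon ✓  2019: Mon/Tue  2020: Tue/Thu  2021: Thu/Fri  2022: Fri/Sat  2023: Sat/Sun  2024: Sun/Tue  2025: Tue/Wed  2026: Wed/Thu  2027: Thu/Fri  2028: Fri/Sun  2029: Sun/Mon ✓  2030: Mon/Tue
Both conditions hold in: 1962, 1973, 1979, 1990, 2001, 2007, 2018, 2029 — 8.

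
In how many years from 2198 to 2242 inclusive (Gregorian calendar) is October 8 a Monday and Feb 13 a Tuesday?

Check each year's weekday for October 8 and Feb 13:
  2198: Mon/Tue ✓  2199: Tue/Wed  2200: Wed/Thu  2201: Thu/Fri  2202: Fri/Sat  2203: Sat/Sun  2204: Mon/Mon  2205: Tue/Wed  2206: Wed/Thu  2207: Thu/Fri  2208: Sat/Sat  2209: Sun/Mon  2210: Mon/Tue ✓  2211: Tue/Wed  …(17 more)…  2229: Thu/Fri  2230: Fri/Sat  2231: Sat/Sun  2232: Mon/Mon  2233: Tue/Wed  2234: Wed/Thu  2235: Thu/Fri  2236: Sat/Sat  2237: Sun/Mon  2238: Mon/Tue ✓  2239: Tue/Wed  2240: Thu/Thu  2241: Fri/Sat  2242: Sat/Sun
Both conditions hold in: 2198, 2210, 2221, 2227, 2238 — 5.

5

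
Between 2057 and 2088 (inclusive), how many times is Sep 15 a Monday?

Track Sep 15's weekday year by year (advancing +1, or +2 across a Feb 29):
  2057: Sat  2058: Sun (+1)  2059: Mon (+1) ✓  2060: Wed (+2)  2061: Thu (+1)
  2062: Fri (+1)  2063: Sat (+1)  2064: Mon (+2) ✓  2065: Tue (+1)  2066: Wed (+1)
  2067: Thu (+1)  2068: Sat (+2)  2069: Sun (+1)  2070: Mon (+1) ✓  … (4 more years) …
  2075: Sun (+1)  2076: Tue (+2)  2077: Wed (+1)  2078: Thu (+1)  2079: Fri (+1)
  2080: Sun (+2)  2081: Mon (+1) ✓  2082: Tue (+1)  2083: Wed (+1)  2084: Fri (+2)
  2085: Sat (+1)  2086: Sun (+1)  2087: Mon (+1) ✓  2088: Wed (+2)
Monday years: 2059, 2064, 2070, 2081, 2087 — 5 in total.

5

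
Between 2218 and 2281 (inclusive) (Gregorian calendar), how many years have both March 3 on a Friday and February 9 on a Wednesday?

3

Check each year's weekday for March 3 and February 9:
  2218: Tue/Mon  2219: Wed/Tue  2220: Fri/Wed ✓  2221: Sat/Fri  2222: Sun/Sat  2223: Mon/Sun  2224: Wed/Mon  2225: Thu/Wed  2226: Fri/Thu  2227: Sat/Fri  2228: Mon/Sat  2229: Tue/Mon  2230: Wed/Tue  2231: Thu/Wed  …(36 more)…  2268: Tue/Sun  2269: Wed/Tue  2270: Thu/Wed  2271: Fri/Thu  2272: Sun/Fri  2273: Mon/Sun  2274: Tue/Mon  2275: Wed/Tue  2276: Fri/Wed ✓  2277: Sat/Fri  2278: Sun/Sat  2279: Mon/Sun  2280: Wed/Mon  2281: Thu/Wed
Both conditions hold in: 2220, 2248, 2276 — 3.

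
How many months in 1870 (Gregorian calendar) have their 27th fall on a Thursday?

2

Check the 27th of each month of 1870: Jan 27: Thu, Feb 27: Sun, Mar 27: Sun, Apr 27: Wed, May 27: Fri, Jun 27: Mon, Jul 27: Wed, Aug 27: Sat, Sep 27: Tue, Oct 27: Thu, Nov 27: Sun, Dec 27: Tue.
Thursday occurs in January, October — 2 months.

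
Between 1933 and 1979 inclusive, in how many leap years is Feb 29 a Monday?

1

Leap years in 1933–1979: 11 of them.
Feb 29 weekday advances by 5 (mod 7) from one leap year to the next four years later (or differs when a century non-leap intervenes).
Leap-day weekdays: 1936:Sat 1940:Thu 1944:Tue 1948:Sun 1952:Fri 1956:Wed 1960:Mon✓ 1964:Sat 1968:Thu 1972:Tue 1976:Sun
Monday: 1960 → 1.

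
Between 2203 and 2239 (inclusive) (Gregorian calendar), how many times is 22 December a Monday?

Track 22 December's weekday year by year (advancing +1, or +2 across a Feb 29):
  2203: Thu  2204: Sat (+2)  2205: Sun (+1)  2206: Mon (+1) ✓  2207: Tue (+1)
  2208: Thu (+2)  2209: Fri (+1)  2210: Sat (+1)  2211: Sun (+1)  2212: Tue (+2)
  2213: Wed (+1)  2214: Thu (+1)  2215: Fri (+1)  2216: Sun (+2)  … (9 more years) …
  2226: Fri (+1)  2227: Sat (+1)  2228: Mon (+2) ✓  2229: Tue (+1)  2230: Wed (+1)
  2231: Thu (+1)  2232: Sat (+2)  2233: Sun (+1)  2234: Mon (+1) ✓  2235: Tue (+1)
  2236: Thu (+2)  2237: Fri (+1)  2238: Sat (+1)  2239: Sun (+1)
Monday years: 2206, 2217, 2223, 2228, 2234 — 5 in total.

5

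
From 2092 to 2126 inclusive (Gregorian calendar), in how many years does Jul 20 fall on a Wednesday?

Track Jul 20's weekday year by year (advancing +1, or +2 across a Feb 29):
  2092: Sun  2093: Mon (+1)  2094: Tue (+1)  2095: Wed (+1) ✓  2096: Fri (+2)
  2097: Sat (+1)  2098: Sun (+1)  2099: Mon (+1)  2100: Tue (+1)  2101: Wed (+1) ✓
  2102: Thu (+1)  2103: Fri (+1)  2104: Sun (+2)  2105: Mon (+1)  … (7 more years) …
  2113: Thu (+1)  2114: Fri (+1)  2115: Sat (+1)  2116: Mon (+2)  2117: Tue (+1)
  2118: Wed (+1) ✓  2119: Thu (+1)  2120: Sat (+2)  2121: Sun (+1)  2122: Mon (+1)
  2123: Tue (+1)  2124: Thu (+2)  2125: Fri (+1)  2126: Sat (+1)
Wednesday years: 2095, 2101, 2107, 2112, 2118 — 5 in total.

5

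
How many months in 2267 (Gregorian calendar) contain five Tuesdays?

5

A month of length L has five Tuesdays iff its first Tuesday is on day ≤ L−28 (so day 1–3 in a 31-day month, 1–2 in a 30-day month, day 1 in a leap February).
Checking each month of 2267: Jan starts Tue (31d) ✓; Feb starts Fri (28d); Mar starts Fri (31d); Apr starts Mon (30d) ✓; May starts Wed (31d); Jun starts Sat (30d); Jul starts Mon (31d) ✓; Aug starts Thu (31d); Sep starts Sun (30d); Oct starts Tue (31d) ✓; Nov starts Fri (30d); Dec starts Sun (31d) ✓.
Five-Tuesday months: January, April, July, October, December → 5.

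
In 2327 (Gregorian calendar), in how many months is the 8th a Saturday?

Check the 8th of each month of 2327: Jan 8: Sat, Feb 8: Tue, Mar 8: Tue, Apr 8: Fri, May 8: Sun, Jun 8: Wed, Jul 8: Fri, Aug 8: Mon, Sep 8: Thu, Oct 8: Sat, Nov 8: Tue, Dec 8: Thu.
Saturday occurs in January, October — 2 months.

2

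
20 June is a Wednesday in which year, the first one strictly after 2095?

From one year to the next, a fixed date's weekday advances by 1, or by 2 when a Feb 29 lies between the two dates.
2095: June 20 is Monday.
2096: Wednesday (+2)
20 June falls on a Wednesday in 2096.

2096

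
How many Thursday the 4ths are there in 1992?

1

Check the 4th of each month of 1992: Jan 4: Sat, Feb 4: Tue, Mar 4: Wed, Apr 4: Sat, May 4: Mon, Jun 4: Thu, Jul 4: Sat, Aug 4: Tue, Sep 4: Fri, Oct 4: Sun, Nov 4: Wed, Dec 4: Fri.
Thursday occurs in June — 1 month.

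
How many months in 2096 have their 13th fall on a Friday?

Check the 13th of each month of 2096: Jan 13: Fri, Feb 13: Mon, Mar 13: Tue, Apr 13: Fri, May 13: Sun, Jun 13: Wed, Jul 13: Fri, Aug 13: Mon, Sep 13: Thu, Oct 13: Sat, Nov 13: Tue, Dec 13: Thu.
Friday occurs in January, April, July — 3 months.

3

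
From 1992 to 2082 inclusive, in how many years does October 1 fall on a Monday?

12

Track October 1's weekday year by year (advancing +1, or +2 across a Feb 29):
  1992: Thu  1993: Fri (+1)  1994: Sat (+1)  1995: Sun (+1)  1996: Tue (+2)
  1997: Wed (+1)  1998: Thu (+1)  1999: Fri (+1)  2000: Sun (+2)  2001: Mon (+1) ✓
  2002: Tue (+1)  2003: Wed (+1)  2004: Fri (+2)  2005: Sat (+1)  … (63 more years) …
  2069: Tue (+1)  2070: Wed (+1)  2071: Thu (+1)  2072: Sat (+2)  2073: Sun (+1)
  2074: Mon (+1) ✓  2075: Tue (+1)  2076: Thu (+2)  2077: Fri (+1)  2078: Sat (+1)
  2079: Sun (+1)  2080: Tue (+2)  2081: Wed (+1)  2082: Thu (+1)
Monday years: 2001, 2007, 2012, 2018, 2029, 2035, 2040, 2046, 2057, 2063, 2068, 2074 — 12 in total.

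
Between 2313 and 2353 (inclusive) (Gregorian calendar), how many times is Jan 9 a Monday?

5

Track Jan 9's weekday year by year (advancing +1, or +2 across a Feb 29):
  2313: Thu  2314: Fri (+1)  2315: Sat (+1)  2316: Sun (+1)  2317: Tue (+2)
  2318: Wed (+1)  2319: Thu (+1)  2320: Fri (+1)  2321: Sun (+2)  2322: Mon (+1) ✓
  2323: Tue (+1)  2324: Wed (+1)  2325: Fri (+2)  2326: Sat (+1)  … (13 more years) …
  2340: Tue (+1)  2341: Thu (+2)  2342: Fri (+1)  2343: Sat (+1)  2344: Sun (+1)
  2345: Tue (+2)  2346: Wed (+1)  2347: Thu (+1)  2348: Fri (+1)  2349: Sun (+2)
  2350: Mon (+1) ✓  2351: Tue (+1)  2352: Wed (+1)  2353: Fri (+2)
Monday years: 2322, 2328, 2333, 2339, 2350 — 5 in total.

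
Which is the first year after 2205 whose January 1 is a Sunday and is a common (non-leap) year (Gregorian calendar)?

2209

Jan 1 advances by 2 weekdays after a leap year and by 1 after a common year.
2205: Jan 1 is Tuesday.
2206: Wednesday
2207: Thursday
2208: Friday (leap)
2209: Sunday
2209 begins on a Sunday and is a common year.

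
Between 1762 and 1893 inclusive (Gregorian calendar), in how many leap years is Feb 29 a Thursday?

Leap years in 1762–1893: 32 of them.
Feb 29 weekday advances by 5 (mod 7) from one leap year to the next four years later (or differs when a century non-leap intervenes).
Leap-day weekdays: 1764:Wed 1768:Mon 1772:Sat 1776:Thu✓ 1780:Tue 1784:Sun 1788:Fri 1792:Wed 1796:Mon 1804:Wed 1808:Mon 1812:Sat 1816:Thu✓ …(6 more)… 1844:Thu✓ 1848:Tue 1852:Sun 1856:Fri 1860:Wed 1864:Mon 1868:Sat 1872:Thu✓ 1876:Tue 1880:Sun 1884:Fri 1888:Wed 1892:Mon
Thursday: 1776, 1816, 1844, 1872 → 4.

4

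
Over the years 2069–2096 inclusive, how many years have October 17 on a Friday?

Track October 17's weekday year by year (advancing +1, or +2 across a Feb 29):
  2069: Thu  2070: Fri (+1) ✓  2071: Sat (+1)  2072: Mon (+2)  2073: Tue (+1)
  2074: Wed (+1)  2075: Thu (+1)  2076: Sat (+2)  2077: Sun (+1)  2078: Mon (+1)
  2079: Tue (+1)  2080: Thu (+2)  2081: Fri (+1) ✓  2082: Sat (+1)  2083: Sun (+1)
  2084: Tue (+2)  2085: Wed (+1)  2086: Thu (+1)  2087: Fri (+1) ✓  2088: Sun (+2)
  2089: Mon (+1)  2090: Tue (+1)  2091: Wed (+1)  2092: Fri (+2) ✓  2093: Sat (+1)
  2094: Sun (+1)  2095: Mon (+1)  2096: Wed (+2)
Friday years: 2070, 2081, 2087, 2092 — 4 in total.

4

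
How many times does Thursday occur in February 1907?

February 1907 has 28 days and begins on Friday.
The first Thursday is February 7.
Thursdays fall on 7, 14, 21, 28 — that's 4.

4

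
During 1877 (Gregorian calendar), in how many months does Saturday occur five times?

A month of length L has five Saturdays iff its first Saturday is on day ≤ L−28 (so day 1–3 in a 31-day month, 1–2 in a 30-day month, day 1 in a leap February).
Checking each month of 1877: Jan starts Mon (31d); Feb starts Thu (28d); Mar starts Thu (31d) ✓; Apr starts Sun (30d); May starts Tue (31d); Jun starts Fri (30d) ✓; Jul starts Sun (31d); Aug starts Wed (31d); Sep starts Sat (30d) ✓; Oct starts Mon (31d); Nov starts Thu (30d); Dec starts Sat (31d) ✓.
Five-Saturday months: March, June, September, December → 4.

4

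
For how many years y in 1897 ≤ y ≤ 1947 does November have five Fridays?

November has 30 days; it has five Fridays when Friday falls among the first (month-length − 28) days — i.e. when November 1 is one of Friday/Thursday.
November 1 by year: 1897:Mon 1898:Tue 1899:Wed 1900:Thu✓ 1901:Fri✓ 1902:Sat 1903:Sun 1904:Tue 1905:Wed 1906:Thu✓ 1907:Fri✓ 1908:Sun 1909:Mon 1910:Tue 1911:Wed …(21 more)… 1933:Wed 1934:Thu✓ 1935:Fri✓ 1936:Sun 1937:Mon 1938:Tue 1939:Wed 1940:Fri✓ 1941:Sat 1942:Sun 1943:Mon 1944:Wed 1945:Thu✓ 1946:Fri✓ 1947:Sat
Years with five Fridays: 1900, 1901, 1906, 1907, 1912, 1917, 1918, 1923, 1928, 1929, 1934, 1935, 1940, 1945, 1946 → 15.

15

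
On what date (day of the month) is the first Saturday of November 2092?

November 1, 2092 is a Saturday, so the first Saturday is the 1st.
The first Saturday is 1 + 0 = 1.

1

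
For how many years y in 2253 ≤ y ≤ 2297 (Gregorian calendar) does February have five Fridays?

2

February has 28 days (29 in leap years); it has five Fridays when Friday falls among the first (month-length − 28) days — i.e. when February 1 is Friday in a leap year (never in a common year).
February 1 by year: 2253:Tue 2254:Wed 2255:Thu 2256:Fri✓ 2257:Sun 2258:Mon 2259:Tue 2260:Wed 2261:Fri 2262:Sat 2263:Sun 2264:Mon 2265:Wed 2266:Thu 2267:Fri …(15 more)… 2283:Thu 2284:Fri✓ 2285:Sun 2286:Mon 2287:Tue 2288:Wed 2289:Fri 2290:Sat 2291:Sun 2292:Mon 2293:Wed 2294:Thu 2295:Fri 2296:Sat 2297:Mon
Years with five Fridays: 2256, 2284 → 2.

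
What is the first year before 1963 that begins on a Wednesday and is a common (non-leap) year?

Jan 1 advances by 2 weekdays after a leap year and by 1 after a common year.
1963: Jan 1 is Tuesday.
1962: Monday
1961: Sunday
1960: Friday (leap)
1959: Thursday
1958: Wednesday
1958 begins on a Wednesday and is a common year.

1958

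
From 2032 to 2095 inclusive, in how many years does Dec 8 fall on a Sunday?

8

Track Dec 8's weekday year by year (advancing +1, or +2 across a Feb 29):
  2032: Wed  2033: Thu (+1)  2034: Fri (+1)  2035: Sat (+1)  2036: Mon (+2)
  2037: Tue (+1)  2038: Wed (+1)  2039: Thu (+1)  2040: Sat (+2)  2041: Sun (+1) ✓
  2042: Mon (+1)  2043: Tue (+1)  2044: Thu (+2)  2045: Fri (+1)  … (36 more years) …
  2082: Tue (+1)  2083: Wed (+1)  2084: Fri (+2)  2085: Sat (+1)  2086: Sun (+1) ✓
  2087: Mon (+1)  2088: Wed (+2)  2089: Thu (+1)  2090: Fri (+1)  2091: Sat (+1)
  2092: Mon (+2)  2093: Tue (+1)  2094: Wed (+1)  2095: Thu (+1)
Sunday years: 2041, 2047, 2052, 2058, 2069, 2075, 2080, 2086 — 8 in total.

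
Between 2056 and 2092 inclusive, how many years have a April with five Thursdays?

April has 30 days; it has five Thursdays when Thursday falls among the first (month-length − 28) days — i.e. when April 1 is one of Thursday/Wednesday.
April 1 by year: 2056:Sat 2057:Sun 2058:Mon 2059:Tue 2060:Thu✓ 2061:Fri 2062:Sat 2063:Sun 2064:Tue 2065:Wed✓ 2066:Thu✓ 2067:Fri 2068:Sun 2069:Mon 2070:Tue …(7 more)… 2078:Fri 2079:Sat 2080:Mon 2081:Tue 2082:Wed✓ 2083:Thu✓ 2084:Sat 2085:Sun 2086:Mon 2087:Tue 2088:Thu✓ 2089:Fri 2090:Sat 2091:Sun 2092:Tue
Years with five Thursdays: 2060, 2065, 2066, 2071, 2076, 2077, 2082, 2083, 2088 → 9.

9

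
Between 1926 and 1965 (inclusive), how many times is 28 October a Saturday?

Track 28 October's weekday year by year (advancing +1, or +2 across a Feb 29):
  1926: Thu  1927: Fri (+1)  1928: Sun (+2)  1929: Mon (+1)  1930: Tue (+1)
  1931: Wed (+1)  1932: Fri (+2)  1933: Sat (+1) ✓  1934: Sun (+1)  1935: Mon (+1)
  1936: Wed (+2)  1937: Thu (+1)  1938: Fri (+1)  1939: Sat (+1) ✓  … (12 more years) …
  1952: Tue (+2)  1953: Wed (+1)  1954: Thu (+1)  1955: Fri (+1)  1956: Sun (+2)
  1957: Mon (+1)  1958: Tue (+1)  1959: Wed (+1)  1960: Fri (+2)  1961: Sat (+1) ✓
  1962: Sun (+1)  1963: Mon (+1)  1964: Wed (+2)  1965: Thu (+1)
Saturday years: 1933, 1939, 1944, 1950, 1961 — 5 in total.

5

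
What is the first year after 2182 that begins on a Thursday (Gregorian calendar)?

Jan 1 advances by 2 weekdays after a leap year and by 1 after a common year.
2182: Jan 1 is Tuesday.
2183: Wednesday
2184: Thursday (leap)
2184 begins on a Thursday

2184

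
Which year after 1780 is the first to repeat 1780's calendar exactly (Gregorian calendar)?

Two years share a calendar iff Jan 1 falls on the same weekday and both are leap or both are common. 1780: Jan 1 is Saturday, leap year.
1781: Jan 1 Monday, common
1782: Jan 1 Tuesday, common
1783: Jan 1 Wednesday, common
1784: Jan 1 Thursday, leap
1785: Jan 1 Saturday, common
1786: Jan 1 Sunday, common
1787: Jan 1 Monday, common
1788: Jan 1 Tuesday, leap
1789: Jan 1 Thursday, common
1790: Jan 1 Friday, common
1791: Jan 1 Saturday, common
1792: Jan 1 Sunday, leap
1793: Jan 1 Tuesday, common
1794: Jan 1 Wednesday, common
1795: Jan 1 Thursday, common
1796: Jan 1 Friday, leap
1797: Jan 1 Sunday, common
1798: Jan 1 Monday, common
1799: Jan 1 Tuesday, common
1800: Jan 1 Wednesday, common
1801: Jan 1 Thursday, common
1802: Jan 1 Friday, common
1803: Jan 1 Saturday, common
1804: Jan 1 Sunday, leap
1805: Jan 1 Tuesday, common
1806: Jan 1 Wednesday, common
1807: Jan 1 Thursday, common
1808: Jan 1 Friday, leap
1809: Jan 1 Sunday, common
1810: Jan 1 Monday, common
1811: Jan 1 Tuesday, common
1812: Jan 1 Wednesday, leap
1813: Jan 1 Friday, common
1814: Jan 1 Saturday, common
1815: Jan 1 Sunday, common
1816: Jan 1 Monday, leap
1817: Jan 1 Wednesday, common
1818: Jan 1 Thursday, common
1819: Jan 1 Friday, common
1820: Jan 1 Saturday, leap
1820 matches on both conditions.

1820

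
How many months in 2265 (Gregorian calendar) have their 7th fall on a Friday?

2

Check the 7th of each month of 2265: Jan 7: Sat, Feb 7: Tue, Mar 7: Tue, Apr 7: Fri, May 7: Sun, Jun 7: Wed, Jul 7: Fri, Aug 7: Mon, Sep 7: Thu, Oct 7: Sat, Nov 7: Tue, Dec 7: Thu.
Friday occurs in April, July — 2 months.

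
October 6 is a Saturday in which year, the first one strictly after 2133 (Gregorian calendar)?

From one year to the next, a fixed date's weekday advances by 1, or by 2 when a Feb 29 lies between the two dates.
2133: October 6 is Tuesday.
2134: Wednesday (+1)
2135: Thursday (+1)
2136: Saturday (+2)
October 6 falls on a Saturday in 2136.

2136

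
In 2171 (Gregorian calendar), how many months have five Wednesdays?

4

A month of length L has five Wednesdays iff its first Wednesday is on day ≤ L−28 (so day 1–3 in a 31-day month, 1–2 in a 30-day month, day 1 in a leap February).
Checking each month of 2171: Jan starts Tue (31d) ✓; Feb starts Fri (28d); Mar starts Fri (31d); Apr starts Mon (30d); May starts Wed (31d) ✓; Jun starts Sat (30d); Jul starts Mon (31d) ✓; Aug starts Thu (31d); Sep starts Sun (30d); Oct starts Tue (31d) ✓; Nov starts Fri (30d); Dec starts Sun (31d).
Five-Wednesday months: January, May, July, October → 4.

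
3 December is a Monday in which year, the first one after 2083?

From one year to the next, a fixed date's weekday advances by 1, or by 2 when a Feb 29 lies between the two dates.
2083: December 3 is Friday.
2084: Sunday (+2)
2085: Monday (+1)
3 December falls on a Monday in 2085.

2085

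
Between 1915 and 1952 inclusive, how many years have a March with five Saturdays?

17

March has 31 days; it has five Saturdays when Saturday falls among the first (month-length − 28) days — i.e. when March 1 is one of Saturday/Friday/Thursday.
March 1 by year: 1915:Mon 1916:Wed 1917:Thu✓ 1918:Fri✓ 1919:Sat✓ 1920:Mon 1921:Tue 1922:Wed 1923:Thu✓ 1924:Sat✓ 1925:Sun 1926:Mon 1927:Tue 1928:Thu✓ 1929:Fri✓ …(8 more)… 1938:Tue 1939:Wed 1940:Fri✓ 1941:Sat✓ 1942:Sun 1943:Mon 1944:Wed 1945:Thu✓ 1946:Fri✓ 1947:Sat✓ 1948:Mon 1949:Tue 1950:Wed 1951:Thu✓ 1952:Sat✓
Years with five Saturdays: 1917, 1918, 1919, 1923, 1924, 1928, 1929, 1930, 1934, 1935, 1940, 1941, 1945, 1946, 1947, 1951, 1952 → 17.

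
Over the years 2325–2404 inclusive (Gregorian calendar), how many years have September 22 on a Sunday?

12

Track September 22's weekday year by year (advancing +1, or +2 across a Feb 29):
  2325: Tue  2326: Wed (+1)  2327: Thu (+1)  2328: Sat (+2)  2329: Sun (+1) ✓
  2330: Mon (+1)  2331: Tue (+1)  2332: Thu (+2)  2333: Fri (+1)  2334: Sat (+1)
  2335: Sun (+1) ✓  2336: Tue (+2)  2337: Wed (+1)  2338: Thu (+1)  … (52 more years) …
  2391: Sun (+1) ✓  2392: Tue (+2)  2393: Wed (+1)  2394: Thu (+1)  2395: Fri (+1)
  2396: Sun (+2) ✓  2397: Mon (+1)  2398: Tue (+1)  2399: Wed (+1)  2400: Fri (+2)
  2401: Sat (+1)  2402: Sun (+1) ✓  2403: Mon (+1)  2404: Wed (+2)
Sunday years: 2329, 2335, 2340, 2346, 2357, 2363, 2368, 2374, 2385, 2391, 2396, 2402 — 12 in total.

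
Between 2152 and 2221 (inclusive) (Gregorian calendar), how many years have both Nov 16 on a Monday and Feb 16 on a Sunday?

2

Check each year's weekday for Nov 16 and Feb 16:
  2152: Thu/Wed  2153: Fri/Fri  2154: Sat/Sat  2155: Sun/Sun  2156: Tue/Mon  2157: Wed/Wed  2158: Thu/Thu  2159: Fri/Fri  2160: Sun/Sat  2161: Mon/Mon  2162: Tue/Tue  2163: Wed/Wed  2164: Fri/Thu  2165: Sat/Sat  …(42 more)…  2208: Wed/Tue  2209: Thu/Thu  2210: Fri/Fri  2211: Sat/Sat  2212: Mon/Sun ✓  2213: Tue/Tue  2214: Wed/Wed  2215: Thu/Thu  2216: Sat/Fri  2217: Sun/Sun  2218: Mon/Mon  2219: Tue/Tue  2220: Thu/Wed  2221: Fri/Fri
Both conditions hold in: 2172, 2212 — 2.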